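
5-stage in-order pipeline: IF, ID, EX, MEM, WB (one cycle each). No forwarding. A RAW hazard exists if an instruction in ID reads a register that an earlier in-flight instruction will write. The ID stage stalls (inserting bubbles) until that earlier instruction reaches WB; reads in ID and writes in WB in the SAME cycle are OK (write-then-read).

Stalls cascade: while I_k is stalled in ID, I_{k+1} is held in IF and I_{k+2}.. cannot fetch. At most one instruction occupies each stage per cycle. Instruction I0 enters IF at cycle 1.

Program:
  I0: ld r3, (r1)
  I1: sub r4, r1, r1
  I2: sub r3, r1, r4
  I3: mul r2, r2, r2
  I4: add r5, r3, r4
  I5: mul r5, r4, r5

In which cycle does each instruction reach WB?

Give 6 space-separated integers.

Answer: 5 6 9 10 12 15

Derivation:
I0 ld r3 <- r1: IF@1 ID@2 stall=0 (-) EX@3 MEM@4 WB@5
I1 sub r4 <- r1,r1: IF@2 ID@3 stall=0 (-) EX@4 MEM@5 WB@6
I2 sub r3 <- r1,r4: IF@3 ID@4 stall=2 (RAW on I1.r4 (WB@6)) EX@7 MEM@8 WB@9
I3 mul r2 <- r2,r2: IF@4 ID@7 stall=0 (-) EX@8 MEM@9 WB@10
I4 add r5 <- r3,r4: IF@7 ID@8 stall=1 (RAW on I2.r3 (WB@9)) EX@10 MEM@11 WB@12
I5 mul r5 <- r4,r5: IF@8 ID@10 stall=2 (RAW on I4.r5 (WB@12)) EX@13 MEM@14 WB@15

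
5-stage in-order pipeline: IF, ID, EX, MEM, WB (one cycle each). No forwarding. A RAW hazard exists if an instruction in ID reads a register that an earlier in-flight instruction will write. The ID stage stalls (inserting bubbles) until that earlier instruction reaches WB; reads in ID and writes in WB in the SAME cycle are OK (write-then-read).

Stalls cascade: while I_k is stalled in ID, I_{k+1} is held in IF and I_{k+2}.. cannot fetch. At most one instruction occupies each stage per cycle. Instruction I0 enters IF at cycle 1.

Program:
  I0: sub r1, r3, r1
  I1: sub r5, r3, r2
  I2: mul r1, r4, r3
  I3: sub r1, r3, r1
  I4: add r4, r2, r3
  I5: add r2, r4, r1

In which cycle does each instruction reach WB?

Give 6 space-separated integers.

Answer: 5 6 7 10 11 14

Derivation:
I0 sub r1 <- r3,r1: IF@1 ID@2 stall=0 (-) EX@3 MEM@4 WB@5
I1 sub r5 <- r3,r2: IF@2 ID@3 stall=0 (-) EX@4 MEM@5 WB@6
I2 mul r1 <- r4,r3: IF@3 ID@4 stall=0 (-) EX@5 MEM@6 WB@7
I3 sub r1 <- r3,r1: IF@4 ID@5 stall=2 (RAW on I2.r1 (WB@7)) EX@8 MEM@9 WB@10
I4 add r4 <- r2,r3: IF@5 ID@8 stall=0 (-) EX@9 MEM@10 WB@11
I5 add r2 <- r4,r1: IF@8 ID@9 stall=2 (RAW on I4.r4 (WB@11)) EX@12 MEM@13 WB@14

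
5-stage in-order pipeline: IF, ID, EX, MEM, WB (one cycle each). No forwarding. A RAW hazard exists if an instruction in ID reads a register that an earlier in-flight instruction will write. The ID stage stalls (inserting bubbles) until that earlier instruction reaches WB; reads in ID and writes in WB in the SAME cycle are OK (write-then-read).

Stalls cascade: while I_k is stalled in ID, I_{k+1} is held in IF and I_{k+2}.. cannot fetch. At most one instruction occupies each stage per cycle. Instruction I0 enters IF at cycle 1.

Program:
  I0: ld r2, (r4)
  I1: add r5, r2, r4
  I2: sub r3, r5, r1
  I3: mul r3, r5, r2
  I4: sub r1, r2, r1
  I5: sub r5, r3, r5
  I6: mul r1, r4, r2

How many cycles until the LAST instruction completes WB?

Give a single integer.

I0 ld r2 <- r4: IF@1 ID@2 stall=0 (-) EX@3 MEM@4 WB@5
I1 add r5 <- r2,r4: IF@2 ID@3 stall=2 (RAW on I0.r2 (WB@5)) EX@6 MEM@7 WB@8
I2 sub r3 <- r5,r1: IF@3 ID@6 stall=2 (RAW on I1.r5 (WB@8)) EX@9 MEM@10 WB@11
I3 mul r3 <- r5,r2: IF@6 ID@9 stall=0 (-) EX@10 MEM@11 WB@12
I4 sub r1 <- r2,r1: IF@9 ID@10 stall=0 (-) EX@11 MEM@12 WB@13
I5 sub r5 <- r3,r5: IF@10 ID@11 stall=1 (RAW on I3.r3 (WB@12)) EX@13 MEM@14 WB@15
I6 mul r1 <- r4,r2: IF@11 ID@13 stall=0 (-) EX@14 MEM@15 WB@16

Answer: 16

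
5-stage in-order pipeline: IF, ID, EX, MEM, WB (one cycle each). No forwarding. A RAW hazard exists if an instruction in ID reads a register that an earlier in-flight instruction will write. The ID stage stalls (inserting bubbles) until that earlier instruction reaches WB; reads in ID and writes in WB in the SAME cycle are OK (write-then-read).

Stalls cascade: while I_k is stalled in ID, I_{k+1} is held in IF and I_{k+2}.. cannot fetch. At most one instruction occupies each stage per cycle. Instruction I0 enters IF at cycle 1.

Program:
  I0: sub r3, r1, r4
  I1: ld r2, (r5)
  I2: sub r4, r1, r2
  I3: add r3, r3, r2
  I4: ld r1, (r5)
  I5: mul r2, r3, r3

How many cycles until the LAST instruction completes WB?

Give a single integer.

Answer: 13

Derivation:
I0 sub r3 <- r1,r4: IF@1 ID@2 stall=0 (-) EX@3 MEM@4 WB@5
I1 ld r2 <- r5: IF@2 ID@3 stall=0 (-) EX@4 MEM@5 WB@6
I2 sub r4 <- r1,r2: IF@3 ID@4 stall=2 (RAW on I1.r2 (WB@6)) EX@7 MEM@8 WB@9
I3 add r3 <- r3,r2: IF@4 ID@7 stall=0 (-) EX@8 MEM@9 WB@10
I4 ld r1 <- r5: IF@7 ID@8 stall=0 (-) EX@9 MEM@10 WB@11
I5 mul r2 <- r3,r3: IF@8 ID@9 stall=1 (RAW on I3.r3 (WB@10)) EX@11 MEM@12 WB@13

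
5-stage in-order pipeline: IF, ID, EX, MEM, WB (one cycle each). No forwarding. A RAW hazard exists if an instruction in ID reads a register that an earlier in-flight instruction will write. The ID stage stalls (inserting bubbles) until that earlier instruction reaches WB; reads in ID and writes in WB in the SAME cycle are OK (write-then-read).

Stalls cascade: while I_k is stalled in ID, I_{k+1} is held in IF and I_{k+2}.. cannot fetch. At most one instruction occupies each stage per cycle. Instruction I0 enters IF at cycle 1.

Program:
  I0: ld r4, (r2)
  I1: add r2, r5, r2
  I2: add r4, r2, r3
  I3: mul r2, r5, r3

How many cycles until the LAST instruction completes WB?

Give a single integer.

Answer: 10

Derivation:
I0 ld r4 <- r2: IF@1 ID@2 stall=0 (-) EX@3 MEM@4 WB@5
I1 add r2 <- r5,r2: IF@2 ID@3 stall=0 (-) EX@4 MEM@5 WB@6
I2 add r4 <- r2,r3: IF@3 ID@4 stall=2 (RAW on I1.r2 (WB@6)) EX@7 MEM@8 WB@9
I3 mul r2 <- r5,r3: IF@4 ID@7 stall=0 (-) EX@8 MEM@9 WB@10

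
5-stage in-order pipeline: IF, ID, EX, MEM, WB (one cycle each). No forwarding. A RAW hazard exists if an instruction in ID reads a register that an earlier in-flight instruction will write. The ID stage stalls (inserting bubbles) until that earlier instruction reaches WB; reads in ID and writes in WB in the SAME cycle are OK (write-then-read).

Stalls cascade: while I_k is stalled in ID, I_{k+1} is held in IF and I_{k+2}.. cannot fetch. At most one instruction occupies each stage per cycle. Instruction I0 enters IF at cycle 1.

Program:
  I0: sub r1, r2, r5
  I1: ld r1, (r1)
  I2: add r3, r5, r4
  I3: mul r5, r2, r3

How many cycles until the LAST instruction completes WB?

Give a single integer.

Answer: 12

Derivation:
I0 sub r1 <- r2,r5: IF@1 ID@2 stall=0 (-) EX@3 MEM@4 WB@5
I1 ld r1 <- r1: IF@2 ID@3 stall=2 (RAW on I0.r1 (WB@5)) EX@6 MEM@7 WB@8
I2 add r3 <- r5,r4: IF@3 ID@6 stall=0 (-) EX@7 MEM@8 WB@9
I3 mul r5 <- r2,r3: IF@6 ID@7 stall=2 (RAW on I2.r3 (WB@9)) EX@10 MEM@11 WB@12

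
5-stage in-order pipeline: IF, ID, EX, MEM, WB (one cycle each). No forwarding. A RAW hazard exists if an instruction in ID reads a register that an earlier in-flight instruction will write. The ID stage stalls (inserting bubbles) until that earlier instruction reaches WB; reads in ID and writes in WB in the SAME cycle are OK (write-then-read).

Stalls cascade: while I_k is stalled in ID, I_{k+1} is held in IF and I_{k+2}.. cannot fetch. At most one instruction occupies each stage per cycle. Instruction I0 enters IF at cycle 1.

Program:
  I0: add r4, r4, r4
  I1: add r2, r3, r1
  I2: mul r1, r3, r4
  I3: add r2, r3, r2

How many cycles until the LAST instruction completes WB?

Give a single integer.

I0 add r4 <- r4,r4: IF@1 ID@2 stall=0 (-) EX@3 MEM@4 WB@5
I1 add r2 <- r3,r1: IF@2 ID@3 stall=0 (-) EX@4 MEM@5 WB@6
I2 mul r1 <- r3,r4: IF@3 ID@4 stall=1 (RAW on I0.r4 (WB@5)) EX@6 MEM@7 WB@8
I3 add r2 <- r3,r2: IF@4 ID@6 stall=0 (-) EX@7 MEM@8 WB@9

Answer: 9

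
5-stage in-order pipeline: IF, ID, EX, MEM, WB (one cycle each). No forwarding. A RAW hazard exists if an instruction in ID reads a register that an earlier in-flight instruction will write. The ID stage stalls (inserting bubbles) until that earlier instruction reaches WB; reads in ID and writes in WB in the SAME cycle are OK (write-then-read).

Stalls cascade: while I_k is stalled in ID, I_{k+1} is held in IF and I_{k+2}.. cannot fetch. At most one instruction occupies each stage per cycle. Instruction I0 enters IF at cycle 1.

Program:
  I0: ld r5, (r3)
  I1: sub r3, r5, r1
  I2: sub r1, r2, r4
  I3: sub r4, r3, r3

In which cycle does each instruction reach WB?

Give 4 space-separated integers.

Answer: 5 8 9 11

Derivation:
I0 ld r5 <- r3: IF@1 ID@2 stall=0 (-) EX@3 MEM@4 WB@5
I1 sub r3 <- r5,r1: IF@2 ID@3 stall=2 (RAW on I0.r5 (WB@5)) EX@6 MEM@7 WB@8
I2 sub r1 <- r2,r4: IF@3 ID@6 stall=0 (-) EX@7 MEM@8 WB@9
I3 sub r4 <- r3,r3: IF@6 ID@7 stall=1 (RAW on I1.r3 (WB@8)) EX@9 MEM@10 WB@11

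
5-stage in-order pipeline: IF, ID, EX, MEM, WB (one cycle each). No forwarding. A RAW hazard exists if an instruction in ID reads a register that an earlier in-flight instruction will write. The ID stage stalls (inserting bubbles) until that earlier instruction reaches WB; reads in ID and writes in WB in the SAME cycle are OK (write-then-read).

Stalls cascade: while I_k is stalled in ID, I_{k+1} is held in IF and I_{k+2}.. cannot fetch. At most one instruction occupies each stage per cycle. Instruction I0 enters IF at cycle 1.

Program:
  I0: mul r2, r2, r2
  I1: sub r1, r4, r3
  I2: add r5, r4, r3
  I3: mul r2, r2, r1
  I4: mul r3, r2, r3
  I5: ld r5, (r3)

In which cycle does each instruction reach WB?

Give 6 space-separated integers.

Answer: 5 6 7 9 12 15

Derivation:
I0 mul r2 <- r2,r2: IF@1 ID@2 stall=0 (-) EX@3 MEM@4 WB@5
I1 sub r1 <- r4,r3: IF@2 ID@3 stall=0 (-) EX@4 MEM@5 WB@6
I2 add r5 <- r4,r3: IF@3 ID@4 stall=0 (-) EX@5 MEM@6 WB@7
I3 mul r2 <- r2,r1: IF@4 ID@5 stall=1 (RAW on I1.r1 (WB@6)) EX@7 MEM@8 WB@9
I4 mul r3 <- r2,r3: IF@5 ID@7 stall=2 (RAW on I3.r2 (WB@9)) EX@10 MEM@11 WB@12
I5 ld r5 <- r3: IF@7 ID@10 stall=2 (RAW on I4.r3 (WB@12)) EX@13 MEM@14 WB@15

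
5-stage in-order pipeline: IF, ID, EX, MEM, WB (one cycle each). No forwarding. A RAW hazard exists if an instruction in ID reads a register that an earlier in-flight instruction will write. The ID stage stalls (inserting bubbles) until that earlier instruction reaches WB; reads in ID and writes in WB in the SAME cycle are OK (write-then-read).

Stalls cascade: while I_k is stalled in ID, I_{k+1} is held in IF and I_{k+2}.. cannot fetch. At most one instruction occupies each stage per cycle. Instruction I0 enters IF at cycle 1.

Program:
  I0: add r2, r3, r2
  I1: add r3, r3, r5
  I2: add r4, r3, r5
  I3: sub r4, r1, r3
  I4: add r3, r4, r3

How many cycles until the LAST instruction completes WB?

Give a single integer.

Answer: 13

Derivation:
I0 add r2 <- r3,r2: IF@1 ID@2 stall=0 (-) EX@3 MEM@4 WB@5
I1 add r3 <- r3,r5: IF@2 ID@3 stall=0 (-) EX@4 MEM@5 WB@6
I2 add r4 <- r3,r5: IF@3 ID@4 stall=2 (RAW on I1.r3 (WB@6)) EX@7 MEM@8 WB@9
I3 sub r4 <- r1,r3: IF@4 ID@7 stall=0 (-) EX@8 MEM@9 WB@10
I4 add r3 <- r4,r3: IF@7 ID@8 stall=2 (RAW on I3.r4 (WB@10)) EX@11 MEM@12 WB@13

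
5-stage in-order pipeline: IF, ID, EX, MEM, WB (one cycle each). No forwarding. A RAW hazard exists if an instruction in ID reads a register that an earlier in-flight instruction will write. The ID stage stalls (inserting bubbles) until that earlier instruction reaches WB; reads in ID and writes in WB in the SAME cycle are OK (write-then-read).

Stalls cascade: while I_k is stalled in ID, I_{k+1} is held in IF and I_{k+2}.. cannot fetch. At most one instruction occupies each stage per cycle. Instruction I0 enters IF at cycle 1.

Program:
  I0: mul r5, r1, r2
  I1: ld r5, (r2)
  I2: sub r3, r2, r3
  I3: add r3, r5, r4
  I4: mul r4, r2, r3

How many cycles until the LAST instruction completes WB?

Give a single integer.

Answer: 12

Derivation:
I0 mul r5 <- r1,r2: IF@1 ID@2 stall=0 (-) EX@3 MEM@4 WB@5
I1 ld r5 <- r2: IF@2 ID@3 stall=0 (-) EX@4 MEM@5 WB@6
I2 sub r3 <- r2,r3: IF@3 ID@4 stall=0 (-) EX@5 MEM@6 WB@7
I3 add r3 <- r5,r4: IF@4 ID@5 stall=1 (RAW on I1.r5 (WB@6)) EX@7 MEM@8 WB@9
I4 mul r4 <- r2,r3: IF@5 ID@7 stall=2 (RAW on I3.r3 (WB@9)) EX@10 MEM@11 WB@12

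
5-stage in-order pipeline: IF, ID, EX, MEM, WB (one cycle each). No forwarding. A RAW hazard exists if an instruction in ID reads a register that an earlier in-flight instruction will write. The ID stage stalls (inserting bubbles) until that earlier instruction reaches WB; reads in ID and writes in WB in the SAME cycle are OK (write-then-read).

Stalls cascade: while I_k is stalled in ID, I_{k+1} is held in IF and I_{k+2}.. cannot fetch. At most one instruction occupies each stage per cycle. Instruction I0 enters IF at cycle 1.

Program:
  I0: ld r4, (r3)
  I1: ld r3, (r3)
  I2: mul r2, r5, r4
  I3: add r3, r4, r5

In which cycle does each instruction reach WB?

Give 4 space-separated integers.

I0 ld r4 <- r3: IF@1 ID@2 stall=0 (-) EX@3 MEM@4 WB@5
I1 ld r3 <- r3: IF@2 ID@3 stall=0 (-) EX@4 MEM@5 WB@6
I2 mul r2 <- r5,r4: IF@3 ID@4 stall=1 (RAW on I0.r4 (WB@5)) EX@6 MEM@7 WB@8
I3 add r3 <- r4,r5: IF@4 ID@6 stall=0 (-) EX@7 MEM@8 WB@9

Answer: 5 6 8 9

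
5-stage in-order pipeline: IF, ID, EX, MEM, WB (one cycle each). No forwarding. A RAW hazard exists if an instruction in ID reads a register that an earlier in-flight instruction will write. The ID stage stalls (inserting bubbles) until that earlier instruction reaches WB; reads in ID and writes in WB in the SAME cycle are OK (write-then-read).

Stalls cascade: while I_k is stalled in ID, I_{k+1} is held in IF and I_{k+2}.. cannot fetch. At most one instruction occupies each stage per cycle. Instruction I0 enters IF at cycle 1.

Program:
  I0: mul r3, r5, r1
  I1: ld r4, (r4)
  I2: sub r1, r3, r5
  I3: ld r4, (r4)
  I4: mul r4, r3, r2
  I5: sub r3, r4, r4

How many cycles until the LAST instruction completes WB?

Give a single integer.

Answer: 13

Derivation:
I0 mul r3 <- r5,r1: IF@1 ID@2 stall=0 (-) EX@3 MEM@4 WB@5
I1 ld r4 <- r4: IF@2 ID@3 stall=0 (-) EX@4 MEM@5 WB@6
I2 sub r1 <- r3,r5: IF@3 ID@4 stall=1 (RAW on I0.r3 (WB@5)) EX@6 MEM@7 WB@8
I3 ld r4 <- r4: IF@4 ID@6 stall=0 (-) EX@7 MEM@8 WB@9
I4 mul r4 <- r3,r2: IF@6 ID@7 stall=0 (-) EX@8 MEM@9 WB@10
I5 sub r3 <- r4,r4: IF@7 ID@8 stall=2 (RAW on I4.r4 (WB@10)) EX@11 MEM@12 WB@13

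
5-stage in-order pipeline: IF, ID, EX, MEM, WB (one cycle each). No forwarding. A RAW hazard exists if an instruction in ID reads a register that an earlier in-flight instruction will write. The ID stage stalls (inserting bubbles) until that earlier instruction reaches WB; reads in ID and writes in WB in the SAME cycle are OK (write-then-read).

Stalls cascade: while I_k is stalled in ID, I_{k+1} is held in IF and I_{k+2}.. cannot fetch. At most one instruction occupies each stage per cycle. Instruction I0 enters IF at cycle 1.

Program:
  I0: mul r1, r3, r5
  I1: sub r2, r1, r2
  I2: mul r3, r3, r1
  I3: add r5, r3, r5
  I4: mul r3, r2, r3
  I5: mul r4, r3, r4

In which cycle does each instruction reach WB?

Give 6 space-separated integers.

Answer: 5 8 9 12 13 16

Derivation:
I0 mul r1 <- r3,r5: IF@1 ID@2 stall=0 (-) EX@3 MEM@4 WB@5
I1 sub r2 <- r1,r2: IF@2 ID@3 stall=2 (RAW on I0.r1 (WB@5)) EX@6 MEM@7 WB@8
I2 mul r3 <- r3,r1: IF@3 ID@6 stall=0 (-) EX@7 MEM@8 WB@9
I3 add r5 <- r3,r5: IF@6 ID@7 stall=2 (RAW on I2.r3 (WB@9)) EX@10 MEM@11 WB@12
I4 mul r3 <- r2,r3: IF@7 ID@10 stall=0 (-) EX@11 MEM@12 WB@13
I5 mul r4 <- r3,r4: IF@10 ID@11 stall=2 (RAW on I4.r3 (WB@13)) EX@14 MEM@15 WB@16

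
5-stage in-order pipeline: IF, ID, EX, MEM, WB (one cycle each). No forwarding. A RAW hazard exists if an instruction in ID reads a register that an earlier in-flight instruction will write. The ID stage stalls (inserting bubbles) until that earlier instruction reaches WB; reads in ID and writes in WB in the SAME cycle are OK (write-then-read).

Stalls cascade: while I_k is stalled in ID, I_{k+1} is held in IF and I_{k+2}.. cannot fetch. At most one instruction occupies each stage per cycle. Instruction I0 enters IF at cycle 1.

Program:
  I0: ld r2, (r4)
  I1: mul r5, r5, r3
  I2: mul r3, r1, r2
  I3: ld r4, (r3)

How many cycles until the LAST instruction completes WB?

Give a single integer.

I0 ld r2 <- r4: IF@1 ID@2 stall=0 (-) EX@3 MEM@4 WB@5
I1 mul r5 <- r5,r3: IF@2 ID@3 stall=0 (-) EX@4 MEM@5 WB@6
I2 mul r3 <- r1,r2: IF@3 ID@4 stall=1 (RAW on I0.r2 (WB@5)) EX@6 MEM@7 WB@8
I3 ld r4 <- r3: IF@4 ID@6 stall=2 (RAW on I2.r3 (WB@8)) EX@9 MEM@10 WB@11

Answer: 11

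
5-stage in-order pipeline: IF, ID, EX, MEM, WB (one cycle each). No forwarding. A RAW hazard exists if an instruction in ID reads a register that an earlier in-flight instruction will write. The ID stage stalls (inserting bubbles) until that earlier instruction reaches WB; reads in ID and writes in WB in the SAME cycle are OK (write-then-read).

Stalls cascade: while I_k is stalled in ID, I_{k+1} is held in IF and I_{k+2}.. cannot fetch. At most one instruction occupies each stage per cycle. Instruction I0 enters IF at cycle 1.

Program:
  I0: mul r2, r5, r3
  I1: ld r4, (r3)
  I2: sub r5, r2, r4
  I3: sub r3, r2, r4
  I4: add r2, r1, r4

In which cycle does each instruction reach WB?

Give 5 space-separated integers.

I0 mul r2 <- r5,r3: IF@1 ID@2 stall=0 (-) EX@3 MEM@4 WB@5
I1 ld r4 <- r3: IF@2 ID@3 stall=0 (-) EX@4 MEM@5 WB@6
I2 sub r5 <- r2,r4: IF@3 ID@4 stall=2 (RAW on I1.r4 (WB@6)) EX@7 MEM@8 WB@9
I3 sub r3 <- r2,r4: IF@4 ID@7 stall=0 (-) EX@8 MEM@9 WB@10
I4 add r2 <- r1,r4: IF@7 ID@8 stall=0 (-) EX@9 MEM@10 WB@11

Answer: 5 6 9 10 11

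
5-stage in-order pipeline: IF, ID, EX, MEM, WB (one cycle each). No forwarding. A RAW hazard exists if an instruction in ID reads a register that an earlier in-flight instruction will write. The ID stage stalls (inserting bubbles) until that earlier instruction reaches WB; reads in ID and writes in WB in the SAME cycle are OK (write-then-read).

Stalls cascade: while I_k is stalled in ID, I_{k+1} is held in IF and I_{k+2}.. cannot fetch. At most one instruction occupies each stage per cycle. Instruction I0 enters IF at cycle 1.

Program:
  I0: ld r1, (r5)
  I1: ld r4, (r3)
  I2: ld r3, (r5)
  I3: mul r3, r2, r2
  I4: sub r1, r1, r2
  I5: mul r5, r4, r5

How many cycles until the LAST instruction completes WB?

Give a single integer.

I0 ld r1 <- r5: IF@1 ID@2 stall=0 (-) EX@3 MEM@4 WB@5
I1 ld r4 <- r3: IF@2 ID@3 stall=0 (-) EX@4 MEM@5 WB@6
I2 ld r3 <- r5: IF@3 ID@4 stall=0 (-) EX@5 MEM@6 WB@7
I3 mul r3 <- r2,r2: IF@4 ID@5 stall=0 (-) EX@6 MEM@7 WB@8
I4 sub r1 <- r1,r2: IF@5 ID@6 stall=0 (-) EX@7 MEM@8 WB@9
I5 mul r5 <- r4,r5: IF@6 ID@7 stall=0 (-) EX@8 MEM@9 WB@10

Answer: 10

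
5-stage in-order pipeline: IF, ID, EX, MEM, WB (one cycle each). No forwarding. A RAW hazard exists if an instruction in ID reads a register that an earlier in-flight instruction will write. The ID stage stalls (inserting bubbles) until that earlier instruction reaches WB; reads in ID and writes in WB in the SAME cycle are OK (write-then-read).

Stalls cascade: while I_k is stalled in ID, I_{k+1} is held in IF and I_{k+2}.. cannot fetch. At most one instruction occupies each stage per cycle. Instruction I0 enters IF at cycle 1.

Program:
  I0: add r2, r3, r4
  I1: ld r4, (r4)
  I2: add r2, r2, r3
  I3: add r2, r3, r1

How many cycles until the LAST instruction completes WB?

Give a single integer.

I0 add r2 <- r3,r4: IF@1 ID@2 stall=0 (-) EX@3 MEM@4 WB@5
I1 ld r4 <- r4: IF@2 ID@3 stall=0 (-) EX@4 MEM@5 WB@6
I2 add r2 <- r2,r3: IF@3 ID@4 stall=1 (RAW on I0.r2 (WB@5)) EX@6 MEM@7 WB@8
I3 add r2 <- r3,r1: IF@4 ID@6 stall=0 (-) EX@7 MEM@8 WB@9

Answer: 9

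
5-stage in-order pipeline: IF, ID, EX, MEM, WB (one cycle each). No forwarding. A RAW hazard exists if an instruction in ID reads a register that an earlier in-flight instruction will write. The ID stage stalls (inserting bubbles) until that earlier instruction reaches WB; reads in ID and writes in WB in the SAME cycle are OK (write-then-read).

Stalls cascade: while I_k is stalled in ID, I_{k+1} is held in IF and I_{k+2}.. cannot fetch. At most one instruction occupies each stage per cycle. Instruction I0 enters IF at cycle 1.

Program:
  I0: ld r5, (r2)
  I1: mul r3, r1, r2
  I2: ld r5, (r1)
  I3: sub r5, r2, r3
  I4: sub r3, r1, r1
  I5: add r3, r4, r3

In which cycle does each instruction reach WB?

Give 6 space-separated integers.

Answer: 5 6 7 9 10 13

Derivation:
I0 ld r5 <- r2: IF@1 ID@2 stall=0 (-) EX@3 MEM@4 WB@5
I1 mul r3 <- r1,r2: IF@2 ID@3 stall=0 (-) EX@4 MEM@5 WB@6
I2 ld r5 <- r1: IF@3 ID@4 stall=0 (-) EX@5 MEM@6 WB@7
I3 sub r5 <- r2,r3: IF@4 ID@5 stall=1 (RAW on I1.r3 (WB@6)) EX@7 MEM@8 WB@9
I4 sub r3 <- r1,r1: IF@5 ID@7 stall=0 (-) EX@8 MEM@9 WB@10
I5 add r3 <- r4,r3: IF@7 ID@8 stall=2 (RAW on I4.r3 (WB@10)) EX@11 MEM@12 WB@13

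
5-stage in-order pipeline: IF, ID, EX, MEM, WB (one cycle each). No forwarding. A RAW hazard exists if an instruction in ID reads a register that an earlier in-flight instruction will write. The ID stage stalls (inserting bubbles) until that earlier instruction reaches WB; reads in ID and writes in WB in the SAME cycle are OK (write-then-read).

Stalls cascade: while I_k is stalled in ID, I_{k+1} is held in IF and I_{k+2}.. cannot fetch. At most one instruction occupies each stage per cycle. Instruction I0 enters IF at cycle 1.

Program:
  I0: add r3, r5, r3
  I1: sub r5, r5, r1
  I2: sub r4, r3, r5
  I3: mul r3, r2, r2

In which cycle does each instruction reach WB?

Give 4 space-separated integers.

I0 add r3 <- r5,r3: IF@1 ID@2 stall=0 (-) EX@3 MEM@4 WB@5
I1 sub r5 <- r5,r1: IF@2 ID@3 stall=0 (-) EX@4 MEM@5 WB@6
I2 sub r4 <- r3,r5: IF@3 ID@4 stall=2 (RAW on I1.r5 (WB@6)) EX@7 MEM@8 WB@9
I3 mul r3 <- r2,r2: IF@4 ID@7 stall=0 (-) EX@8 MEM@9 WB@10

Answer: 5 6 9 10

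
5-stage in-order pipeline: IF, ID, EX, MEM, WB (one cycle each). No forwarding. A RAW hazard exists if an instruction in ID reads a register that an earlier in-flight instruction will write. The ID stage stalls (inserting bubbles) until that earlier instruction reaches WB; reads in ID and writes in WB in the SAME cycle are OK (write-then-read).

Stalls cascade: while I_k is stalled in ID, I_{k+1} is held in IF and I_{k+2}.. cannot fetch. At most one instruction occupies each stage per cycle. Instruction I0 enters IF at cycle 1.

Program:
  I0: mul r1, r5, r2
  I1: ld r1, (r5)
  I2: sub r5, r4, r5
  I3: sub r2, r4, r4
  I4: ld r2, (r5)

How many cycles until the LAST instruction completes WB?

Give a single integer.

I0 mul r1 <- r5,r2: IF@1 ID@2 stall=0 (-) EX@3 MEM@4 WB@5
I1 ld r1 <- r5: IF@2 ID@3 stall=0 (-) EX@4 MEM@5 WB@6
I2 sub r5 <- r4,r5: IF@3 ID@4 stall=0 (-) EX@5 MEM@6 WB@7
I3 sub r2 <- r4,r4: IF@4 ID@5 stall=0 (-) EX@6 MEM@7 WB@8
I4 ld r2 <- r5: IF@5 ID@6 stall=1 (RAW on I2.r5 (WB@7)) EX@8 MEM@9 WB@10

Answer: 10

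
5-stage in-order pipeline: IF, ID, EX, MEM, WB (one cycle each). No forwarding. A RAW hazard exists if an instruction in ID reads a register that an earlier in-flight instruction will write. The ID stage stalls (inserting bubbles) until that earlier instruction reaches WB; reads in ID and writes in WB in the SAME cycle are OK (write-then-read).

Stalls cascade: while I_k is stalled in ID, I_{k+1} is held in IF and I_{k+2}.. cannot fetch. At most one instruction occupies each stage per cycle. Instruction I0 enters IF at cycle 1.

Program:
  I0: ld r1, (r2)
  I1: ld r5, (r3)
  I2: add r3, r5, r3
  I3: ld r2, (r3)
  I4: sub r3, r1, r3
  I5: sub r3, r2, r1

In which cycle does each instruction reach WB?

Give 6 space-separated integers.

Answer: 5 6 9 12 13 15

Derivation:
I0 ld r1 <- r2: IF@1 ID@2 stall=0 (-) EX@3 MEM@4 WB@5
I1 ld r5 <- r3: IF@2 ID@3 stall=0 (-) EX@4 MEM@5 WB@6
I2 add r3 <- r5,r3: IF@3 ID@4 stall=2 (RAW on I1.r5 (WB@6)) EX@7 MEM@8 WB@9
I3 ld r2 <- r3: IF@4 ID@7 stall=2 (RAW on I2.r3 (WB@9)) EX@10 MEM@11 WB@12
I4 sub r3 <- r1,r3: IF@7 ID@10 stall=0 (-) EX@11 MEM@12 WB@13
I5 sub r3 <- r2,r1: IF@10 ID@11 stall=1 (RAW on I3.r2 (WB@12)) EX@13 MEM@14 WB@15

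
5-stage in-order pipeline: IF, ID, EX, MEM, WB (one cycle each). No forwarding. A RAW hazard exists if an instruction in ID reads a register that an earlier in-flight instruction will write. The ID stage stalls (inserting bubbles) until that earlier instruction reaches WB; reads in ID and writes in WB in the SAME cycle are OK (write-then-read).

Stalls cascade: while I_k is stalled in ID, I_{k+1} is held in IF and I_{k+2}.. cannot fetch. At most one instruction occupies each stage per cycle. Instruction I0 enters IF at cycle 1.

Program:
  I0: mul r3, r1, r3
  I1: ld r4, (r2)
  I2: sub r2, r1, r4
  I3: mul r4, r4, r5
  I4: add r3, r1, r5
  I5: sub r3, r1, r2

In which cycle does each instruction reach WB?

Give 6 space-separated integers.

Answer: 5 6 9 10 11 12

Derivation:
I0 mul r3 <- r1,r3: IF@1 ID@2 stall=0 (-) EX@3 MEM@4 WB@5
I1 ld r4 <- r2: IF@2 ID@3 stall=0 (-) EX@4 MEM@5 WB@6
I2 sub r2 <- r1,r4: IF@3 ID@4 stall=2 (RAW on I1.r4 (WB@6)) EX@7 MEM@8 WB@9
I3 mul r4 <- r4,r5: IF@4 ID@7 stall=0 (-) EX@8 MEM@9 WB@10
I4 add r3 <- r1,r5: IF@7 ID@8 stall=0 (-) EX@9 MEM@10 WB@11
I5 sub r3 <- r1,r2: IF@8 ID@9 stall=0 (-) EX@10 MEM@11 WB@12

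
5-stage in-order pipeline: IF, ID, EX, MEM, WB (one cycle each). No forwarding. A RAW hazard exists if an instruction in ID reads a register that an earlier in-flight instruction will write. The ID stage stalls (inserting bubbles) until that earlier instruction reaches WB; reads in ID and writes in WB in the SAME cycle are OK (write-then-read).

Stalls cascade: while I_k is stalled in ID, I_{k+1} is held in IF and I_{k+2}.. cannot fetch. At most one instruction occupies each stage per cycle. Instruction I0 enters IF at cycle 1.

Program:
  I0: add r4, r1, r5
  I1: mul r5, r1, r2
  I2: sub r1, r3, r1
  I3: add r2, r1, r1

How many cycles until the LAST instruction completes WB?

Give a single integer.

Answer: 10

Derivation:
I0 add r4 <- r1,r5: IF@1 ID@2 stall=0 (-) EX@3 MEM@4 WB@5
I1 mul r5 <- r1,r2: IF@2 ID@3 stall=0 (-) EX@4 MEM@5 WB@6
I2 sub r1 <- r3,r1: IF@3 ID@4 stall=0 (-) EX@5 MEM@6 WB@7
I3 add r2 <- r1,r1: IF@4 ID@5 stall=2 (RAW on I2.r1 (WB@7)) EX@8 MEM@9 WB@10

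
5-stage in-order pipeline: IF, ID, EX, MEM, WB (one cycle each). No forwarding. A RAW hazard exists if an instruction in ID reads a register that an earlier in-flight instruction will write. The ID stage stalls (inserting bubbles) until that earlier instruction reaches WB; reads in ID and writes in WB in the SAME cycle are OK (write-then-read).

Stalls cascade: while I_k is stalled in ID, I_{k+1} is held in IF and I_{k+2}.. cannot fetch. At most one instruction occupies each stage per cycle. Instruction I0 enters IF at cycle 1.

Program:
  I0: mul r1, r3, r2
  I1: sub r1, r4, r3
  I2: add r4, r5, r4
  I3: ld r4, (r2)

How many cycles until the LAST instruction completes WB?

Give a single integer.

I0 mul r1 <- r3,r2: IF@1 ID@2 stall=0 (-) EX@3 MEM@4 WB@5
I1 sub r1 <- r4,r3: IF@2 ID@3 stall=0 (-) EX@4 MEM@5 WB@6
I2 add r4 <- r5,r4: IF@3 ID@4 stall=0 (-) EX@5 MEM@6 WB@7
I3 ld r4 <- r2: IF@4 ID@5 stall=0 (-) EX@6 MEM@7 WB@8

Answer: 8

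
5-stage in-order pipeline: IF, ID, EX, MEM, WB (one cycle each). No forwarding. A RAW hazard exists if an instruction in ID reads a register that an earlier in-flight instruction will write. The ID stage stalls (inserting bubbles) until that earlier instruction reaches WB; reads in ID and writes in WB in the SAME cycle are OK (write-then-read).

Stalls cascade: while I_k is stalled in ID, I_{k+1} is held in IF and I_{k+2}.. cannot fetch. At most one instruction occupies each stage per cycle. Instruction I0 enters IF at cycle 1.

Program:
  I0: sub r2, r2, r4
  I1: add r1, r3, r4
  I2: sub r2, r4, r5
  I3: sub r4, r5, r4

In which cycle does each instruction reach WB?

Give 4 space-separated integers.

Answer: 5 6 7 8

Derivation:
I0 sub r2 <- r2,r4: IF@1 ID@2 stall=0 (-) EX@3 MEM@4 WB@5
I1 add r1 <- r3,r4: IF@2 ID@3 stall=0 (-) EX@4 MEM@5 WB@6
I2 sub r2 <- r4,r5: IF@3 ID@4 stall=0 (-) EX@5 MEM@6 WB@7
I3 sub r4 <- r5,r4: IF@4 ID@5 stall=0 (-) EX@6 MEM@7 WB@8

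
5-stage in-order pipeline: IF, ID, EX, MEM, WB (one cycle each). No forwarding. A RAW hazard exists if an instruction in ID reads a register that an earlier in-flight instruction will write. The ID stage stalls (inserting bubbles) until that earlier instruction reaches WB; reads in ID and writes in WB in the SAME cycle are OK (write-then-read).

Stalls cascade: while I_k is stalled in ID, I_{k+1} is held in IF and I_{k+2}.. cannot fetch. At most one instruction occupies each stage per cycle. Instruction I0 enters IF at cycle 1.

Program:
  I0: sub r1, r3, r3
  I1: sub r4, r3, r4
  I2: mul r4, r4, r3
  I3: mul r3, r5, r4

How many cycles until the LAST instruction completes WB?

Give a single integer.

Answer: 12

Derivation:
I0 sub r1 <- r3,r3: IF@1 ID@2 stall=0 (-) EX@3 MEM@4 WB@5
I1 sub r4 <- r3,r4: IF@2 ID@3 stall=0 (-) EX@4 MEM@5 WB@6
I2 mul r4 <- r4,r3: IF@3 ID@4 stall=2 (RAW on I1.r4 (WB@6)) EX@7 MEM@8 WB@9
I3 mul r3 <- r5,r4: IF@4 ID@7 stall=2 (RAW on I2.r4 (WB@9)) EX@10 MEM@11 WB@12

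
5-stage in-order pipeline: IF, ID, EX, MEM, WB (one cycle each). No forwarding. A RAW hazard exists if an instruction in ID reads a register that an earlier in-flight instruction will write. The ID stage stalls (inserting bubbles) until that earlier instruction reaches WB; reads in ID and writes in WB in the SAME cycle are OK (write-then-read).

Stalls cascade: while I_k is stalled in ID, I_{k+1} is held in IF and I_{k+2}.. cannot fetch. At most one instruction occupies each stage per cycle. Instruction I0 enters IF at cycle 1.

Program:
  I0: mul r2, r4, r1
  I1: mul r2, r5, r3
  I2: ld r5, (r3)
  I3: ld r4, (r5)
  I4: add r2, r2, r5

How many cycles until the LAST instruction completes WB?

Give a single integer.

I0 mul r2 <- r4,r1: IF@1 ID@2 stall=0 (-) EX@3 MEM@4 WB@5
I1 mul r2 <- r5,r3: IF@2 ID@3 stall=0 (-) EX@4 MEM@5 WB@6
I2 ld r5 <- r3: IF@3 ID@4 stall=0 (-) EX@5 MEM@6 WB@7
I3 ld r4 <- r5: IF@4 ID@5 stall=2 (RAW on I2.r5 (WB@7)) EX@8 MEM@9 WB@10
I4 add r2 <- r2,r5: IF@5 ID@8 stall=0 (-) EX@9 MEM@10 WB@11

Answer: 11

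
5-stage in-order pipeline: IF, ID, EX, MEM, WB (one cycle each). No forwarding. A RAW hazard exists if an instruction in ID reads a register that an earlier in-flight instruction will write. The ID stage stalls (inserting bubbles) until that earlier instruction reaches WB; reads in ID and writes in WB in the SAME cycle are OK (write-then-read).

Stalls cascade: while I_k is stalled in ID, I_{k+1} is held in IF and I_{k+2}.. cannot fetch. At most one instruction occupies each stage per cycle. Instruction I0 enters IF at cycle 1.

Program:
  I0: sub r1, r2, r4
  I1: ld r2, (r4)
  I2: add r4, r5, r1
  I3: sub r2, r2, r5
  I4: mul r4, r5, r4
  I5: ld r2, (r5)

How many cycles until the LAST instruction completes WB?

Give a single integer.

Answer: 12

Derivation:
I0 sub r1 <- r2,r4: IF@1 ID@2 stall=0 (-) EX@3 MEM@4 WB@5
I1 ld r2 <- r4: IF@2 ID@3 stall=0 (-) EX@4 MEM@5 WB@6
I2 add r4 <- r5,r1: IF@3 ID@4 stall=1 (RAW on I0.r1 (WB@5)) EX@6 MEM@7 WB@8
I3 sub r2 <- r2,r5: IF@4 ID@6 stall=0 (-) EX@7 MEM@8 WB@9
I4 mul r4 <- r5,r4: IF@6 ID@7 stall=1 (RAW on I2.r4 (WB@8)) EX@9 MEM@10 WB@11
I5 ld r2 <- r5: IF@7 ID@9 stall=0 (-) EX@10 MEM@11 WB@12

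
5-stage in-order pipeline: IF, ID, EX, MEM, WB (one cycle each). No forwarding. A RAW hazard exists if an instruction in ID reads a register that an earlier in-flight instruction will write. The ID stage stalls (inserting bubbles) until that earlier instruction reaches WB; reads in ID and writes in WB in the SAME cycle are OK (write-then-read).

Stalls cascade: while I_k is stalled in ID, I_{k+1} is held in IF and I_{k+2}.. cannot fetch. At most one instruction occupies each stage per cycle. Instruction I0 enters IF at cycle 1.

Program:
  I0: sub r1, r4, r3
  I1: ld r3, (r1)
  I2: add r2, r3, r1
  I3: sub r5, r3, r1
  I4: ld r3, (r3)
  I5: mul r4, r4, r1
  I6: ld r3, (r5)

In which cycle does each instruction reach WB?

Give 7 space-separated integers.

I0 sub r1 <- r4,r3: IF@1 ID@2 stall=0 (-) EX@3 MEM@4 WB@5
I1 ld r3 <- r1: IF@2 ID@3 stall=2 (RAW on I0.r1 (WB@5)) EX@6 MEM@7 WB@8
I2 add r2 <- r3,r1: IF@3 ID@6 stall=2 (RAW on I1.r3 (WB@8)) EX@9 MEM@10 WB@11
I3 sub r5 <- r3,r1: IF@6 ID@9 stall=0 (-) EX@10 MEM@11 WB@12
I4 ld r3 <- r3: IF@9 ID@10 stall=0 (-) EX@11 MEM@12 WB@13
I5 mul r4 <- r4,r1: IF@10 ID@11 stall=0 (-) EX@12 MEM@13 WB@14
I6 ld r3 <- r5: IF@11 ID@12 stall=0 (-) EX@13 MEM@14 WB@15

Answer: 5 8 11 12 13 14 15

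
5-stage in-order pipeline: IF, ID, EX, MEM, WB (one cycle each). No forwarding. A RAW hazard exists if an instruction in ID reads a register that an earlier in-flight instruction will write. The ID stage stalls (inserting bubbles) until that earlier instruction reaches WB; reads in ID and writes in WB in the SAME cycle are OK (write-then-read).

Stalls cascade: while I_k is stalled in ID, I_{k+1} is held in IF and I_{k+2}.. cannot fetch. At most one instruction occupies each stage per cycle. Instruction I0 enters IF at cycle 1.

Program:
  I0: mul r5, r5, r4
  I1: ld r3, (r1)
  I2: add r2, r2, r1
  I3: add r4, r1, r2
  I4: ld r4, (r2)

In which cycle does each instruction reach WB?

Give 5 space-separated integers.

Answer: 5 6 7 10 11

Derivation:
I0 mul r5 <- r5,r4: IF@1 ID@2 stall=0 (-) EX@3 MEM@4 WB@5
I1 ld r3 <- r1: IF@2 ID@3 stall=0 (-) EX@4 MEM@5 WB@6
I2 add r2 <- r2,r1: IF@3 ID@4 stall=0 (-) EX@5 MEM@6 WB@7
I3 add r4 <- r1,r2: IF@4 ID@5 stall=2 (RAW on I2.r2 (WB@7)) EX@8 MEM@9 WB@10
I4 ld r4 <- r2: IF@5 ID@8 stall=0 (-) EX@9 MEM@10 WB@11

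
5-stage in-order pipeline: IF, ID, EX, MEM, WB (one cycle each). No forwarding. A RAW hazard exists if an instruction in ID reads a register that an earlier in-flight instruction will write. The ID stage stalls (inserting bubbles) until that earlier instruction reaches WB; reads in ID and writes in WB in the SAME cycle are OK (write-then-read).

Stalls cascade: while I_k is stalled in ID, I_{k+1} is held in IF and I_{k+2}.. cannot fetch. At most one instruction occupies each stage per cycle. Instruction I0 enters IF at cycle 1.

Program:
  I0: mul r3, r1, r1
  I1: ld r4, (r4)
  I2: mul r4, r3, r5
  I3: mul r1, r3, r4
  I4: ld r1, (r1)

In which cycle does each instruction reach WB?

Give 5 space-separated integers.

I0 mul r3 <- r1,r1: IF@1 ID@2 stall=0 (-) EX@3 MEM@4 WB@5
I1 ld r4 <- r4: IF@2 ID@3 stall=0 (-) EX@4 MEM@5 WB@6
I2 mul r4 <- r3,r5: IF@3 ID@4 stall=1 (RAW on I0.r3 (WB@5)) EX@6 MEM@7 WB@8
I3 mul r1 <- r3,r4: IF@4 ID@6 stall=2 (RAW on I2.r4 (WB@8)) EX@9 MEM@10 WB@11
I4 ld r1 <- r1: IF@6 ID@9 stall=2 (RAW on I3.r1 (WB@11)) EX@12 MEM@13 WB@14

Answer: 5 6 8 11 14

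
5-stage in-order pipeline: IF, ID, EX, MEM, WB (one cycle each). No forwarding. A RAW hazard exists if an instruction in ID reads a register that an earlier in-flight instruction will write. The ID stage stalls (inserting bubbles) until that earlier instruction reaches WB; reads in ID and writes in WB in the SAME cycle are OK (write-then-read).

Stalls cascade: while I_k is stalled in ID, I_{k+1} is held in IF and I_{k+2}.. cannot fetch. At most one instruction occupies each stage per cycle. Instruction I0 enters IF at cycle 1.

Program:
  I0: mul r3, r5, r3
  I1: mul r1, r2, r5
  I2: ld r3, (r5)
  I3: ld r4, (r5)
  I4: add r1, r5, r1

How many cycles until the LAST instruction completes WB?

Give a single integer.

I0 mul r3 <- r5,r3: IF@1 ID@2 stall=0 (-) EX@3 MEM@4 WB@5
I1 mul r1 <- r2,r5: IF@2 ID@3 stall=0 (-) EX@4 MEM@5 WB@6
I2 ld r3 <- r5: IF@3 ID@4 stall=0 (-) EX@5 MEM@6 WB@7
I3 ld r4 <- r5: IF@4 ID@5 stall=0 (-) EX@6 MEM@7 WB@8
I4 add r1 <- r5,r1: IF@5 ID@6 stall=0 (-) EX@7 MEM@8 WB@9

Answer: 9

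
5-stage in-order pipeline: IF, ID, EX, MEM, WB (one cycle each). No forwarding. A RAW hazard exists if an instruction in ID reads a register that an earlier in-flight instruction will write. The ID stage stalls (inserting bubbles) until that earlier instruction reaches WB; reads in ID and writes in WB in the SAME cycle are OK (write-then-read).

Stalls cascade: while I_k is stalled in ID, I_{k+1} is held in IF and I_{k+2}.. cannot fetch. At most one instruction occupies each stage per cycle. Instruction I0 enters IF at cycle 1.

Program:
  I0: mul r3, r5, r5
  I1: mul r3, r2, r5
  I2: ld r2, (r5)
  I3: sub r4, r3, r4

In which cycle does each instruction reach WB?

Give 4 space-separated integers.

I0 mul r3 <- r5,r5: IF@1 ID@2 stall=0 (-) EX@3 MEM@4 WB@5
I1 mul r3 <- r2,r5: IF@2 ID@3 stall=0 (-) EX@4 MEM@5 WB@6
I2 ld r2 <- r5: IF@3 ID@4 stall=0 (-) EX@5 MEM@6 WB@7
I3 sub r4 <- r3,r4: IF@4 ID@5 stall=1 (RAW on I1.r3 (WB@6)) EX@7 MEM@8 WB@9

Answer: 5 6 7 9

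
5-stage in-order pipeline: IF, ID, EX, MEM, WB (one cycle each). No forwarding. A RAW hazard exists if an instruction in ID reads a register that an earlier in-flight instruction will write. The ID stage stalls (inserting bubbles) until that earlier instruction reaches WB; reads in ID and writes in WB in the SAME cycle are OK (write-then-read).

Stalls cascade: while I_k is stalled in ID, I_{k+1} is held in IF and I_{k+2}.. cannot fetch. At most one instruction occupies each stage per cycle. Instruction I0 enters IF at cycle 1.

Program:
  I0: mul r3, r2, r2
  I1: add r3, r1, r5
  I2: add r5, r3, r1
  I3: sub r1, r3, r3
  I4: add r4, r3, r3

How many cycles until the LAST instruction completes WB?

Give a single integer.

I0 mul r3 <- r2,r2: IF@1 ID@2 stall=0 (-) EX@3 MEM@4 WB@5
I1 add r3 <- r1,r5: IF@2 ID@3 stall=0 (-) EX@4 MEM@5 WB@6
I2 add r5 <- r3,r1: IF@3 ID@4 stall=2 (RAW on I1.r3 (WB@6)) EX@7 MEM@8 WB@9
I3 sub r1 <- r3,r3: IF@4 ID@7 stall=0 (-) EX@8 MEM@9 WB@10
I4 add r4 <- r3,r3: IF@7 ID@8 stall=0 (-) EX@9 MEM@10 WB@11

Answer: 11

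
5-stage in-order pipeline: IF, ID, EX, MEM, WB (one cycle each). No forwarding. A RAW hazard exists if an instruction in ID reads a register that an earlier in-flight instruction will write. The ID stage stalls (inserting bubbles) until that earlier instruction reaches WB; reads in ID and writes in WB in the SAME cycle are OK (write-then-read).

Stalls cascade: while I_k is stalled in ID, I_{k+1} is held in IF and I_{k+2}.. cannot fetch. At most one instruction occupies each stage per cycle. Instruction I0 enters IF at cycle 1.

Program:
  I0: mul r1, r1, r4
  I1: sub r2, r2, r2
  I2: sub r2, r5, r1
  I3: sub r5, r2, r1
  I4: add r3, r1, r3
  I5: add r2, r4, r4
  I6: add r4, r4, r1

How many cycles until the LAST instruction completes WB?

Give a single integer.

Answer: 14

Derivation:
I0 mul r1 <- r1,r4: IF@1 ID@2 stall=0 (-) EX@3 MEM@4 WB@5
I1 sub r2 <- r2,r2: IF@2 ID@3 stall=0 (-) EX@4 MEM@5 WB@6
I2 sub r2 <- r5,r1: IF@3 ID@4 stall=1 (RAW on I0.r1 (WB@5)) EX@6 MEM@7 WB@8
I3 sub r5 <- r2,r1: IF@4 ID@6 stall=2 (RAW on I2.r2 (WB@8)) EX@9 MEM@10 WB@11
I4 add r3 <- r1,r3: IF@6 ID@9 stall=0 (-) EX@10 MEM@11 WB@12
I5 add r2 <- r4,r4: IF@9 ID@10 stall=0 (-) EX@11 MEM@12 WB@13
I6 add r4 <- r4,r1: IF@10 ID@11 stall=0 (-) EX@12 MEM@13 WB@14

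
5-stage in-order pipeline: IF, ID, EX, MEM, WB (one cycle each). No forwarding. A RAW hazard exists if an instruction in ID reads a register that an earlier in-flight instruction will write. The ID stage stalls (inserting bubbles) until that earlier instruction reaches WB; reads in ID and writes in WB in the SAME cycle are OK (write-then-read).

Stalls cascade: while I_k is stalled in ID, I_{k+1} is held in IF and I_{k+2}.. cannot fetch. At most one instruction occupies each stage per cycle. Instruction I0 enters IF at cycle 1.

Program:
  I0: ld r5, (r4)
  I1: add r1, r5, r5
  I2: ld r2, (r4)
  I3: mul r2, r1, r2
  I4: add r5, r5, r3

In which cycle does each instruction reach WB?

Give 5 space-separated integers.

I0 ld r5 <- r4: IF@1 ID@2 stall=0 (-) EX@3 MEM@4 WB@5
I1 add r1 <- r5,r5: IF@2 ID@3 stall=2 (RAW on I0.r5 (WB@5)) EX@6 MEM@7 WB@8
I2 ld r2 <- r4: IF@3 ID@6 stall=0 (-) EX@7 MEM@8 WB@9
I3 mul r2 <- r1,r2: IF@6 ID@7 stall=2 (RAW on I2.r2 (WB@9)) EX@10 MEM@11 WB@12
I4 add r5 <- r5,r3: IF@7 ID@10 stall=0 (-) EX@11 MEM@12 WB@13

Answer: 5 8 9 12 13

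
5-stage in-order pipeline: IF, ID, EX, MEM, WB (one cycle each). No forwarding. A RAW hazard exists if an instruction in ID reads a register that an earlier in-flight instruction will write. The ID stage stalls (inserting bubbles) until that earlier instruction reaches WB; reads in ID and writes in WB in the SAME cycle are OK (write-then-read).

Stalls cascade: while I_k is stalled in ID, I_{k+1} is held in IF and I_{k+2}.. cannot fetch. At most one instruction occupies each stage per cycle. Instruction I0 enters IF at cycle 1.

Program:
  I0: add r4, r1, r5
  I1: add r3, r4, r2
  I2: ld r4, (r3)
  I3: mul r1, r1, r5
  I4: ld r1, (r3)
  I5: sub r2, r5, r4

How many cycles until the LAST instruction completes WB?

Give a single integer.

I0 add r4 <- r1,r5: IF@1 ID@2 stall=0 (-) EX@3 MEM@4 WB@5
I1 add r3 <- r4,r2: IF@2 ID@3 stall=2 (RAW on I0.r4 (WB@5)) EX@6 MEM@7 WB@8
I2 ld r4 <- r3: IF@3 ID@6 stall=2 (RAW on I1.r3 (WB@8)) EX@9 MEM@10 WB@11
I3 mul r1 <- r1,r5: IF@6 ID@9 stall=0 (-) EX@10 MEM@11 WB@12
I4 ld r1 <- r3: IF@9 ID@10 stall=0 (-) EX@11 MEM@12 WB@13
I5 sub r2 <- r5,r4: IF@10 ID@11 stall=0 (-) EX@12 MEM@13 WB@14

Answer: 14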